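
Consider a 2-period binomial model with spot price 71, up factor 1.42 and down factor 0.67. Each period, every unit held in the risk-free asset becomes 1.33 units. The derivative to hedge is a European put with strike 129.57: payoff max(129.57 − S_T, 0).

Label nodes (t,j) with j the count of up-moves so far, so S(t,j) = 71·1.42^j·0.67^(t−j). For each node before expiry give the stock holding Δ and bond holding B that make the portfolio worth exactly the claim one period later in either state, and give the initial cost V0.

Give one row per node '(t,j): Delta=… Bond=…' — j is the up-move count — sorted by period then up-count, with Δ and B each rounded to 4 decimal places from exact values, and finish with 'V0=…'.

(0,0): Delta=-0.8311 Bond=67.2073
(1,0): Delta=-1.0000 Bond=97.4211
(1,1): Delta=-0.8202 Bond=88.2900
V0=8.2004

The replicating-portfolio and risk-neutral prices coincide; use p* = (1.33−0.67)/(1.42−0.67) = 0.8800 for the latter.
Terminal values V(2,·): V(2,0)=97.6981, V(2,1)=62.0206, V(2,2)=0.0000
  t=1,j=0: stock 47.5700 → up 67.5494 (V=62.0206), down 31.8719 (V=97.6981). Price 49.8511; hedge Δ=-1.0000, bond B=97.4211.
  t=1,j=1: stock 100.8200 → up 143.1644 (V=0.0000), down 67.5494 (V=62.0206). Price 5.5958; hedge Δ=-0.8202, bond B=88.2900.
  t=0,j=0: stock 71.0000 → up 100.8200 (V=5.5958), down 47.5700 (V=49.8511). Price 8.2004; hedge Δ=-0.8311, bond B=67.2073.
Root portfolio cost Δ·71+B reproduces V0=8.2004.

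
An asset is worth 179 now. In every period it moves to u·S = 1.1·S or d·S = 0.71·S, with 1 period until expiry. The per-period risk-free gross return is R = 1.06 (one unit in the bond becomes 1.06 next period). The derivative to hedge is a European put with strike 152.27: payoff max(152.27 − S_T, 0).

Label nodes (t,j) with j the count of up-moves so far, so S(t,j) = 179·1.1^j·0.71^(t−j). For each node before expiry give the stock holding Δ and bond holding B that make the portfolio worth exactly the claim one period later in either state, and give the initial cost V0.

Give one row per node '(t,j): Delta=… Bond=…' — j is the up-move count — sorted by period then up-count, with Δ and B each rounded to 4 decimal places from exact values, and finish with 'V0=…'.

(0,0): Delta=-0.3607 Bond=67.0005
V0=2.4364

The replicating-portfolio and risk-neutral prices coincide; use p* = (1.06−0.71)/(1.1−0.71) = 0.8974 for the latter.
Terminal payoffs: V(1,0)=25.1800, V(1,1)=0.0000
Node (0,0) S=179.0000: V=(p*·0.0000+(1−p*)·25.1800)/1.06=2.4364; Δ=(0.0000−25.1800)/(196.9000−127.0900)=-0.3607; B=V−Δ·S=67.0005
Check: Δ(0,0)·S0 + B(0,0) = 2.4364 = V0.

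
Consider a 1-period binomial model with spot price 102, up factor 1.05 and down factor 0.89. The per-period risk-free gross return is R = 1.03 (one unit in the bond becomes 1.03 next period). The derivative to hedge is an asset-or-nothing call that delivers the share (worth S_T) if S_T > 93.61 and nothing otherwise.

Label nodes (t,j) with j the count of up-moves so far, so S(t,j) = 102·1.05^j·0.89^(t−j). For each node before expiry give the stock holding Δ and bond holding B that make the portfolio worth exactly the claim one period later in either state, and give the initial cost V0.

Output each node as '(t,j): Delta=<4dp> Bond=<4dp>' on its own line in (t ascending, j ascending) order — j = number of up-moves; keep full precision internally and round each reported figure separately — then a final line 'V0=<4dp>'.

Since d<R<u, set p* = (R−d)/(u−d) = 0.8750; price each node as the discounted p*-expectation of its children.
Terminal payoffs: V(1,0)=0.0000, V(1,1)=107.1000
  t=0,j=0: stock 102.0000 → up 107.1000 (V=107.1000), down 90.7800 (V=0.0000). Price 90.9830; hedge Δ=6.5625, bond B=-578.3920.
Root portfolio cost Δ·102+B reproduces V0=90.9830.

(0,0): Delta=6.5625 Bond=-578.3920
V0=90.9830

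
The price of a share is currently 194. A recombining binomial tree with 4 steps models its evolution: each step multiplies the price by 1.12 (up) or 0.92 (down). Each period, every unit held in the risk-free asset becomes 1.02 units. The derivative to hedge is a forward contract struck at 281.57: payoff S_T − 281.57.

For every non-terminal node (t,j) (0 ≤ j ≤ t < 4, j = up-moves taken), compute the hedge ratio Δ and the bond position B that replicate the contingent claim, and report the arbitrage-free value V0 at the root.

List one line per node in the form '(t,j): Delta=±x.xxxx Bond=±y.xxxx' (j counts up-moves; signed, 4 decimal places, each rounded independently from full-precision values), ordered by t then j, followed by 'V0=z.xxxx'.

Risk-neutral probability p* = (R−d)/(u−d) = (1.02−0.92)/(1.12−0.92) = 0.5000.
Payoff layer (t=4): V(4,0)=-142.5898, V(4,1)=-112.3767, V(4,2)=-75.5955, V(4,3)=-30.8185, V(4,4)=23.6928
(3,0): S=151.0655. Δ = (V_up−V_dn)/(S_up−S_dn) = (-112.3767−-142.5898)/(169.1933−138.9802) = 1.0000. V = [p*·-112.3767 + (1−p*)·-142.5898]/1.02 = -124.9835. B = V − Δ·S = -276.0490.
(3,1): S=183.9058. Δ = (V_up−V_dn)/(S_up−S_dn) = (-75.5955−-112.3767)/(205.9745−169.1933) = 1.0000. V = [p*·-75.5955 + (1−p*)·-112.3767]/1.02 = -92.1432. B = V − Δ·S = -276.0490.
(3,2): S=223.8853. Δ = (V_up−V_dn)/(S_up−S_dn) = (-30.8185−-75.5955)/(250.7515−205.9745) = 1.0000. V = [p*·-30.8185 + (1−p*)·-75.5955]/1.02 = -52.1637. B = V − Δ·S = -276.0490.
(3,3): S=272.5560. Δ = (V_up−V_dn)/(S_up−S_dn) = (23.6928−-30.8185)/(305.2628−250.7515) = 1.0000. V = [p*·23.6928 + (1−p*)·-30.8185]/1.02 = -3.4930. B = V − Δ·S = -276.0490.
(2,0): S=164.2016. Δ = (V_up−V_dn)/(S_up−S_dn) = (-92.1432−-124.9835)/(183.9058−151.0655) = 1.0000. V = [p*·-92.1432 + (1−p*)·-124.9835]/1.02 = -106.4347. B = V − Δ·S = -270.6363.
(2,1): S=199.8976. Δ = (V_up−V_dn)/(S_up−S_dn) = (-52.1637−-92.1432)/(223.8853−183.9058) = 1.0000. V = [p*·-52.1637 + (1−p*)·-92.1432]/1.02 = -70.7387. B = V − Δ·S = -270.6363.
(2,2): S=243.3536. Δ = (V_up−V_dn)/(S_up−S_dn) = (-3.4930−-52.1637)/(272.5560−223.8853) = 1.0000. V = [p*·-3.4930 + (1−p*)·-52.1637]/1.02 = -27.2827. B = V − Δ·S = -270.6363.
(1,0): S=178.4800. Δ = (V_up−V_dn)/(S_up−S_dn) = (-70.7387−-106.4347)/(199.8976−164.2016) = 1.0000. V = [p*·-70.7387 + (1−p*)·-106.4347]/1.02 = -86.8497. B = V − Δ·S = -265.3297.
(1,1): S=217.2800. Δ = (V_up−V_dn)/(S_up−S_dn) = (-27.2827−-70.7387)/(243.3536−199.8976) = 1.0000. V = [p*·-27.2827 + (1−p*)·-70.7387]/1.02 = -48.0497. B = V − Δ·S = -265.3297.
(0,0): S=194.0000. Δ = (V_up−V_dn)/(S_up−S_dn) = (-48.0497−-86.8497)/(217.2800−178.4800) = 1.0000. V = [p*·-48.0497 + (1−p*)·-86.8497]/1.02 = -66.1272. B = V − Δ·S = -260.1272.
The time-0 hedge costs -66.1272, which is the no-arbitrage price.

(0,0): Delta=1.0000 Bond=-260.1272
(1,0): Delta=1.0000 Bond=-265.3297
(1,1): Delta=1.0000 Bond=-265.3297
(2,0): Delta=1.0000 Bond=-270.6363
(2,1): Delta=1.0000 Bond=-270.6363
(2,2): Delta=1.0000 Bond=-270.6363
(3,0): Delta=1.0000 Bond=-276.0490
(3,1): Delta=1.0000 Bond=-276.0490
(3,2): Delta=1.0000 Bond=-276.0490
(3,3): Delta=1.0000 Bond=-276.0490
V0=-66.1272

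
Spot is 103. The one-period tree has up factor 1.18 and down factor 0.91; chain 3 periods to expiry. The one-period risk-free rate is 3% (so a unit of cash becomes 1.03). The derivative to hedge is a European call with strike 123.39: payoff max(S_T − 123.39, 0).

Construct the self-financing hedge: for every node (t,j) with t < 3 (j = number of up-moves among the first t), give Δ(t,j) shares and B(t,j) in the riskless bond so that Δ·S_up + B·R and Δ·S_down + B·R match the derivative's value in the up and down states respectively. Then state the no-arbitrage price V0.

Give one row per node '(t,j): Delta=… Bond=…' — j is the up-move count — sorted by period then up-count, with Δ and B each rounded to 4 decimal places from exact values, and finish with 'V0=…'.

(0,0): Delta=0.3784 Bond=-33.1493
(1,0): Delta=0.1214 Bond=-10.0526
(1,1): Delta=0.6262 Bond=-64.2577
(2,0): Delta=0.0000 Bond=0.0000
(2,1): Delta=0.2384 Bond=-23.2970
(2,2): Delta=1.0000 Bond=-119.7961
V0=5.8281

No-arbitrage ⇒ martingale measure with p* = (R−d)/(u−d) = 0.4444.
At expiry t=3: V(3,0)=0.0000, V(3,1)=0.0000, V(3,2)=7.1197, V(3,3)=45.8423
(2,0): S=85.2943. Δ = (V_up−V_dn)/(S_up−S_dn) = (0.0000−0.0000)/(100.6473−77.6178) = 0.0000. V = [p*·0.0000 + (1−p*)·0.0000]/1.03 = 0.0000. B = V − Δ·S = 0.0000.
(2,1): S=110.6014. Δ = (V_up−V_dn)/(S_up−S_dn) = (7.1197−0.0000)/(130.5097−100.6473) = 0.2384. V = [p*·7.1197 + (1−p*)·0.0000]/1.03 = 3.0721. B = V − Δ·S = -23.2970.
(2,2): S=143.4172. Δ = (V_up−V_dn)/(S_up−S_dn) = (45.8423−7.1197)/(169.2323−130.5097) = 1.0000. V = [p*·45.8423 + (1−p*)·7.1197]/1.03 = 23.6211. B = V − Δ·S = -119.7961.
(1,0): S=93.7300. Δ = (V_up−V_dn)/(S_up−S_dn) = (3.0721−0.0000)/(110.6014−85.2943) = 0.1214. V = [p*·3.0721 + (1−p*)·0.0000]/1.03 = 1.3256. B = V − Δ·S = -10.0526.
(1,1): S=121.5400. Δ = (V_up−V_dn)/(S_up−S_dn) = (23.6211−3.0721)/(143.4172−110.6014) = 0.6262. V = [p*·23.6211 + (1−p*)·3.0721]/1.03 = 11.8495. B = V − Δ·S = -64.2577.
(0,0): S=103.0000. Δ = (V_up−V_dn)/(S_up−S_dn) = (11.8495−1.3256)/(121.5400−93.7300) = 0.3784. V = [p*·11.8495 + (1−p*)·1.3256]/1.03 = 5.8281. B = V − Δ·S = -33.1493.
Self-financing check: at every node Δ·S+B equals the discounted successor values.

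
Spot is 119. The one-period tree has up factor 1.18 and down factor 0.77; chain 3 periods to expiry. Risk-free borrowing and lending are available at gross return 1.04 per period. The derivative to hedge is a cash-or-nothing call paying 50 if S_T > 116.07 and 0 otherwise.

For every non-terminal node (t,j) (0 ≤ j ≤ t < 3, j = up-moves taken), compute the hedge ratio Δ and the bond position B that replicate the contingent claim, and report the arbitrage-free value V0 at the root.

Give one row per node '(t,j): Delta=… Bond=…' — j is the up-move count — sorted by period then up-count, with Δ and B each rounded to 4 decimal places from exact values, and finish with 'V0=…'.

(0,0): Delta=0.4261 Bond=-18.2666
(1,0): Delta=0.8427 Bond=-57.1729
(1,1): Delta=0.2851 Bond=0.7975
(2,0): Delta=0.0000 Bond=0.0000
(2,1): Delta=1.1279 Bond=-90.2908
(2,2): Delta=0.0000 Bond=48.0769
V0=32.4411

Risk-neutral probability p* = (R−d)/(u−d) = (1.04−0.77)/(1.18−0.77) = 0.6585.
Payoff layer (t=3): V(3,0)=0.0000, V(3,1)=0.0000, V(3,2)=50.0000, V(3,3)=50.0000
  t=2,j=0: stock 70.5551 → up 83.2550 (V=0.0000), down 54.3274 (V=0.0000). Price 0.0000; hedge Δ=0.0000, bond B=0.0000.
  t=2,j=1: stock 108.1234 → up 127.5856 (V=50.0000), down 83.2550 (V=0.0000). Price 31.6604; hedge Δ=1.1279, bond B=-90.2908.
  t=2,j=2: stock 165.6956 → up 195.5208 (V=50.0000), down 127.5856 (V=50.0000). Price 48.0769; hedge Δ=0.0000, bond B=48.0769.
  t=1,j=0: stock 91.6300 → up 108.1234 (V=31.6604), down 70.5551 (V=0.0000). Price 20.0476; hedge Δ=0.8427, bond B=-57.1729.
  t=1,j=1: stock 140.4200 → up 165.6956 (V=48.0769), down 108.1234 (V=31.6604). Price 40.8378; hedge Δ=0.2851, bond B=0.7975.
  t=0,j=0: stock 119.0000 → up 140.4200 (V=40.8378), down 91.6300 (V=20.0476). Price 32.4411; hedge Δ=0.4261, bond B=-18.2666.
Root portfolio cost Δ·119+B reproduces V0=32.4411.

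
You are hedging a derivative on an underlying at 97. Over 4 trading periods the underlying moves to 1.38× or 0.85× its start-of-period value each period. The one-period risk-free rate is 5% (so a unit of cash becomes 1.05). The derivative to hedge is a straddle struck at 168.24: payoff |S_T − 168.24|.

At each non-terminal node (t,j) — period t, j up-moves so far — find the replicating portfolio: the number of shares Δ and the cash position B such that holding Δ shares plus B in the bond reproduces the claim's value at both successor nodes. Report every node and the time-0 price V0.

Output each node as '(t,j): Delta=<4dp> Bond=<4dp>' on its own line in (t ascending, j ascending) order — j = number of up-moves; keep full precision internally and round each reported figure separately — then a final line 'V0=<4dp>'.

(0,0): Delta=-0.3230 Bond=89.5323
(1,0): Delta=-0.7136 Bond=126.2177
(1,1): Delta=0.0740 Bond=40.8645
(2,0): Delta=-1.0000 Bond=152.5986
(2,1): Delta=-0.4226 Bond=99.4131
(2,2): Delta=0.5788 Bond=-50.3262
(3,0): Delta=-1.0000 Bond=160.2286
(3,1): Delta=-1.0000 Bond=160.2286
(3,2): Delta=0.1643 Bond=12.2399
(3,3): Delta=1.0000 Bond=-160.2286
V0=58.2036

No-arbitrage ⇒ martingale measure with p* = (R−d)/(u−d) = 0.3774.
Terminal payoffs: V(4,0)=117.6054, V(4,1)=86.0332, V(4,2)=34.7749, V(4,3)=48.4445, V(4,4)=183.5537
(3,0): S=59.5701. Δ = (V_up−V_dn)/(S_up−S_dn) = (86.0332−117.6054)/(82.2068−50.6346) = -1.0000. V = [p*·86.0332 + (1−p*)·117.6054]/1.05 = 100.6584. B = V − Δ·S = 160.2286.
(3,1): S=96.7138. Δ = (V_up−V_dn)/(S_up−S_dn) = (34.7749−86.0332)/(133.4651−82.2068) = -1.0000. V = [p*·34.7749 + (1−p*)·86.0332]/1.05 = 63.5147. B = V − Δ·S = 160.2286.
(3,2): S=157.0178. Δ = (V_up−V_dn)/(S_up−S_dn) = (48.4445−34.7749)/(216.6845−133.4651) = 0.1643. V = [p*·48.4445 + (1−p*)·34.7749]/1.05 = 38.0317. B = V − Δ·S = 12.2399.
(3,3): S=254.9230. Δ = (V_up−V_dn)/(S_up−S_dn) = (183.5537−48.4445)/(351.7937−216.6845) = 1.0000. V = [p*·183.5537 + (1−p*)·48.4445]/1.05 = 94.6944. B = V − Δ·S = -160.2286.
(2,0): S=70.0825. Δ = (V_up−V_dn)/(S_up−S_dn) = (63.5147−100.6584)/(96.7138−59.5701) = -1.0000. V = [p*·63.5147 + (1−p*)·100.6584]/1.05 = 82.5161. B = V − Δ·S = 152.5986.
(2,1): S=113.7810. Δ = (V_up−V_dn)/(S_up−S_dn) = (38.0317−63.5147)/(157.0178−96.7138) = -0.4226. V = [p*·38.0317 + (1−p*)·63.5147]/1.05 = 51.3319. B = V − Δ·S = 99.4131.
(2,2): S=184.7268. Δ = (V_up−V_dn)/(S_up−S_dn) = (94.6944−38.0317)/(254.9230−157.0178) = 0.5788. V = [p*·94.6944 + (1−p*)·38.0317]/1.05 = 56.5846. B = V − Δ·S = -50.3262.
(1,0): S=82.4500. Δ = (V_up−V_dn)/(S_up−S_dn) = (51.3319−82.5161)/(113.7810−70.0825) = -0.7136. V = [p*·51.3319 + (1−p*)·82.5161]/1.05 = 67.3795. B = V − Δ·S = 126.2177.
(1,1): S=133.8600. Δ = (V_up−V_dn)/(S_up−S_dn) = (56.5846−51.3319)/(184.7268−113.7810) = 0.0740. V = [p*·56.5846 + (1−p*)·51.3319]/1.05 = 50.7753. B = V − Δ·S = 40.8645.
(0,0): S=97.0000. Δ = (V_up−V_dn)/(S_up−S_dn) = (50.7753−67.3795)/(133.8600−82.4500) = -0.3230. V = [p*·50.7753 + (1−p*)·67.3795]/1.05 = 58.2036. B = V − Δ·S = 89.5323.
Self-financing check: at every node Δ·S+B equals the discounted successor values.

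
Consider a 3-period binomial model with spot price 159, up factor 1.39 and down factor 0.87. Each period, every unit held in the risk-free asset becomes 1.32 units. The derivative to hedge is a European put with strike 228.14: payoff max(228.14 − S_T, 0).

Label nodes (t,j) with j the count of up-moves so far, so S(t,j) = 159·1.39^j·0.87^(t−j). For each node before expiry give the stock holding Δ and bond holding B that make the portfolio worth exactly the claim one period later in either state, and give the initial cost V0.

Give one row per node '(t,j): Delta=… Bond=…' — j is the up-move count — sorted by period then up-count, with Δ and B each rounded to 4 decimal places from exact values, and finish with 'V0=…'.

Since d<R<u, set p* = (R−d)/(u−d) = 0.8654; price each node as the discounted p*-expectation of its children.
Terminal payoffs: V(3,0)=123.4380, V(3,1)=60.8575, V(3,2)=0.0000, V(3,3)=0.0000
(2,0): S=120.3471. Δ = (V_up−V_dn)/(S_up−S_dn) = (60.8575−123.4380)/(167.2825−104.7020) = -1.0000. V = [p*·60.8575 + (1−p*)·123.4380]/1.32 = 52.4862. B = V − Δ·S = 172.8333.
(2,1): S=192.2787. Δ = (V_up−V_dn)/(S_up−S_dn) = (0.0000−60.8575)/(267.2674−167.2825) = -0.6087. V = [p*·0.0000 + (1−p*)·60.8575]/1.32 = 6.2063. B = V − Δ·S = 123.2400.
(2,2): S=307.2039. Δ = (V_up−V_dn)/(S_up−S_dn) = (0.0000−0.0000)/(427.0134−267.2674) = 0.0000. V = [p*·0.0000 + (1−p*)·0.0000]/1.32 = 0.0000. B = V − Δ·S = 0.0000.
(1,0): S=138.3300. Δ = (V_up−V_dn)/(S_up−S_dn) = (6.2063−52.4862)/(192.2787−120.3471) = -0.6434. V = [p*·6.2063 + (1−p*)·52.4862]/1.32 = 9.4215. B = V − Δ·S = 98.4213.
(1,1): S=221.0100. Δ = (V_up−V_dn)/(S_up−S_dn) = (0.0000−6.2063)/(307.2039−192.2787) = -0.0540. V = [p*·0.0000 + (1−p*)·6.2063]/1.32 = 0.6329. B = V − Δ·S = 12.5682.
(0,0): S=159.0000. Δ = (V_up−V_dn)/(S_up−S_dn) = (0.6329−9.4215)/(221.0100−138.3300) = -0.1063. V = [p*·0.6329 + (1−p*)·9.4215]/1.32 = 1.3758. B = V − Δ·S = 18.2768.
The time-0 hedge costs 1.3758, which is the no-arbitrage price.

(0,0): Delta=-0.1063 Bond=18.2768
(1,0): Delta=-0.6434 Bond=98.4213
(1,1): Delta=-0.0540 Bond=12.5682
(2,0): Delta=-1.0000 Bond=172.8333
(2,1): Delta=-0.6087 Bond=123.2400
(2,2): Delta=0.0000 Bond=0.0000
V0=1.3758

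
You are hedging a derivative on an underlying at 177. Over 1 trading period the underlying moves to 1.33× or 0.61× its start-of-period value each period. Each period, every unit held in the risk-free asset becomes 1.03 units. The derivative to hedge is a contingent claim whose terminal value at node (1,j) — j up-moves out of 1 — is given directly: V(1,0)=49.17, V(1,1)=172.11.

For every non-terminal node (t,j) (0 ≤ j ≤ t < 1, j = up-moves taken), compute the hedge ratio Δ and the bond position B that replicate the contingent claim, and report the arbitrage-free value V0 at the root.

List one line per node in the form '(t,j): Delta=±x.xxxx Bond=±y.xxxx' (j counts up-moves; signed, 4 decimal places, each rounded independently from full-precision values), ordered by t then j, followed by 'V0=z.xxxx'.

(0,0): Delta=0.9647 Bond=-53.3859
V0=117.3641

The replicating-portfolio and risk-neutral prices coincide; use p* = (1.03−0.61)/(1.33−0.61) = 0.5833 for the latter.
Terminal values V(1,·): V(1,0)=49.1700, V(1,1)=172.1100
Node (0,0) S=177.0000: V=(p*·172.1100+(1−p*)·49.1700)/1.03=117.3641; Δ=(172.1100−49.1700)/(235.4100−107.9700)=0.9647; B=V−Δ·S=-53.3859
Self-financing check: at every node Δ·S+B equals the discounted successor values.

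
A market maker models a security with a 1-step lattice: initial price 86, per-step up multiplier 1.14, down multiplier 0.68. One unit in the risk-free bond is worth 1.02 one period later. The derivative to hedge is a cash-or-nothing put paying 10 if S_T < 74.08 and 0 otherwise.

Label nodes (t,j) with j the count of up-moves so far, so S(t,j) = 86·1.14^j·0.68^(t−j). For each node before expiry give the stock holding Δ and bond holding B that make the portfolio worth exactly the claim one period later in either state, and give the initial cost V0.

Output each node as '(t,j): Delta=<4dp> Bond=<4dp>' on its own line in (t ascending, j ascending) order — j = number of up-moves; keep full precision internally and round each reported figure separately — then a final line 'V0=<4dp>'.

Since d<R<u, set p* = (R−d)/(u−d) = 0.7391; price each node as the discounted p*-expectation of its children.
Payoff layer (t=1): V(1,0)=10.0000, V(1,1)=0.0000
(0,0): S=86.0000. Δ = (V_up−V_dn)/(S_up−S_dn) = (0.0000−10.0000)/(98.0400−58.4800) = -0.2528. V = [p*·0.0000 + (1−p*)·10.0000]/1.02 = 2.5575. B = V − Δ·S = 24.2967.
Each (Δ,B) replicates both successor values, so the strategy is self-financing and V0 is arbitrage-free.

(0,0): Delta=-0.2528 Bond=24.2967
V0=2.5575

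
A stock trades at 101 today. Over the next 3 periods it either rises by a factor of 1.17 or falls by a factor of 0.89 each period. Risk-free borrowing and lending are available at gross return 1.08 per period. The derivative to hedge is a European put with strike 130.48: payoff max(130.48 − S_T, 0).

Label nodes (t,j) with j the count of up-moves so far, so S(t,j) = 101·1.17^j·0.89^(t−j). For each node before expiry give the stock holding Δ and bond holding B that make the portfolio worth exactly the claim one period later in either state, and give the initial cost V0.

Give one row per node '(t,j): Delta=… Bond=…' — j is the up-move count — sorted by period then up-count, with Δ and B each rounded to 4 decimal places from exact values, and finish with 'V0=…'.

(0,0): Delta=-0.5633 Bond=67.2330
(1,0): Delta=-1.0000 Bond=111.8656
(1,1): Delta=-0.4060 Bond=54.0177
(2,0): Delta=-1.0000 Bond=120.8148
(2,1): Delta=-1.0000 Bond=120.8148
(2,2): Delta=-0.1919 Bond=28.7454
V0=10.3385

Risk-neutral probability p* = (R−d)/(u−d) = (1.08−0.89)/(1.17−0.89) = 0.6786.
At expiry t=3: V(3,0)=59.2781, V(3,1)=36.8775, V(3,2)=7.4296, V(3,3)=0.0000
Node (2,0) S=80.0021: V=(p*·36.8775+(1−p*)·59.2781)/1.08=40.8127; Δ=(36.8775−59.2781)/(93.6025−71.2019)=-1.0000; B=V−Δ·S=120.8148
Node (2,1) S=105.1713: V=(p*·7.4296+(1−p*)·36.8775)/1.08=15.6435; Δ=(7.4296−36.8775)/(123.0504−93.6025)=-1.0000; B=V−Δ·S=120.8148
Node (2,2) S=138.2589: V=(p*·0.0000+(1−p*)·7.4296)/1.08=2.2112; Δ=(0.0000−7.4296)/(161.7629−123.0504)=-0.1919; B=V−Δ·S=28.7454
Node (1,0) S=89.8900: V=(p*·15.6435+(1−p*)·40.8127)/1.08=21.9756; Δ=(15.6435−40.8127)/(105.1713−80.0021)=-1.0000; B=V−Δ·S=111.8656
Node (1,1) S=118.1700: V=(p*·2.2112+(1−p*)·15.6435)/1.08=6.0451; Δ=(2.2112−15.6435)/(138.2589−105.1713)=-0.4060; B=V−Δ·S=54.0177
Node (0,0) S=101.0000: V=(p*·6.0451+(1−p*)·21.9756)/1.08=10.3385; Δ=(6.0451−21.9756)/(118.1700−89.8900)=-0.5633; B=V−Δ·S=67.2330
Root portfolio cost Δ·101+B reproduces V0=10.3385.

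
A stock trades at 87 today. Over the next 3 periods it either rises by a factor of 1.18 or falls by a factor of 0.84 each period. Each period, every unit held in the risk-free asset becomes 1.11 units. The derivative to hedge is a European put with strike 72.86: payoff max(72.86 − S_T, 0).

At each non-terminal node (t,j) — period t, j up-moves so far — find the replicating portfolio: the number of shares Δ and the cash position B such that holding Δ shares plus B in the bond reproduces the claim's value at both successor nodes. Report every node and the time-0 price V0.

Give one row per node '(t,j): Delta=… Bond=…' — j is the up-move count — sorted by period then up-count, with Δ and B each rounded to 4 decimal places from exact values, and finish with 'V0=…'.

(0,0): Delta=-0.0281 Bond=2.6093
(1,0): Delta=-0.1680 Bond=13.1212
(1,1): Delta=-0.0022 Bond=0.2454
(2,0): Delta=-1.0000 Bond=65.6396
(2,1): Delta=-0.0144 Bond=1.3229
(2,2): Delta=0.0000 Bond=0.0000
V0=0.1671

Risk-neutral probability p* = (R−d)/(u−d) = (1.11−0.84)/(1.18−0.84) = 0.7941.
At expiry t=3: V(3,0)=21.2948, V(3,1)=0.4231, V(3,2)=0.0000, V(3,3)=0.0000
Node (2,0) S=61.3872: V=(p*·0.4231+(1−p*)·21.2948)/1.11=4.2524; Δ=(0.4231−21.2948)/(72.4369−51.5652)=-1.0000; B=V−Δ·S=65.6396
Node (2,1) S=86.2344: V=(p*·0.0000+(1−p*)·0.4231)/1.11=0.0785; Δ=(0.0000−0.4231)/(101.7566−72.4369)=-0.0144; B=V−Δ·S=1.3229
Node (2,2) S=121.1388: V=(p*·0.0000+(1−p*)·0.0000)/1.11=0.0000; Δ=(0.0000−0.0000)/(142.9438−101.7566)=0.0000; B=V−Δ·S=0.0000
Node (1,0) S=73.0800: V=(p*·0.0785+(1−p*)·4.2524)/1.11=0.8449; Δ=(0.0785−4.2524)/(86.2344−61.3872)=-0.1680; B=V−Δ·S=13.1212
Node (1,1) S=102.6600: V=(p*·0.0000+(1−p*)·0.0785)/1.11=0.0146; Δ=(0.0000−0.0785)/(121.1388−86.2344)=-0.0022; B=V−Δ·S=0.2454
Node (0,0) S=87.0000: V=(p*·0.0146+(1−p*)·0.8449)/1.11=0.1671; Δ=(0.0146−0.8449)/(102.6600−73.0800)=-0.0281; B=V−Δ·S=2.6093
Root portfolio cost Δ·87+B reproduces V0=0.1671.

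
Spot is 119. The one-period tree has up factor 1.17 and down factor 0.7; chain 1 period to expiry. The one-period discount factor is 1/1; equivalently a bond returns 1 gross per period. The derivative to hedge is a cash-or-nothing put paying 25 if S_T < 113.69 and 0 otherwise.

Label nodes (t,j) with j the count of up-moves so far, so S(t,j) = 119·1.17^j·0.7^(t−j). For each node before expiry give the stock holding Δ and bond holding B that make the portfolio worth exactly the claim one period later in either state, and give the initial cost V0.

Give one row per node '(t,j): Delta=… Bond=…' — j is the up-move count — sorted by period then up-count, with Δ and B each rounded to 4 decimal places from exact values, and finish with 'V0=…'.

(0,0): Delta=-0.4470 Bond=62.2340
V0=9.0426

Since d<R<u, set p* = (R−d)/(u−d) = 0.6383; price each node as the discounted p*-expectation of its children.
Terminal payoffs: V(1,0)=25.0000, V(1,1)=0.0000
Node (0,0) S=119.0000: V=(p*·0.0000+(1−p*)·25.0000)/1=9.0426; Δ=(0.0000−25.0000)/(139.2300−83.3000)=-0.4470; B=V−Δ·S=62.2340
Each (Δ,B) replicates both successor values, so the strategy is self-financing and V0 is arbitrage-free.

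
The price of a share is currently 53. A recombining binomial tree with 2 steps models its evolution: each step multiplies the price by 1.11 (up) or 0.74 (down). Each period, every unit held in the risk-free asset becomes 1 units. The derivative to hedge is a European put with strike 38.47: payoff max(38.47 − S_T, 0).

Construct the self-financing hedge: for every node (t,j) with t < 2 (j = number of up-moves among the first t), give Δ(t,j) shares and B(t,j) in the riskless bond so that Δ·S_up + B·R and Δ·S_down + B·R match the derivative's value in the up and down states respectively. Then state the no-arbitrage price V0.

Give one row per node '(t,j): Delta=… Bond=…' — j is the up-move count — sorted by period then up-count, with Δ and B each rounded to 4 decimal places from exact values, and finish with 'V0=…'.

Under the risk-neutral measure, an up-move has probability p* = (R−d)/(u−d) = 0.7027 and values discount at R = 1.
Payoff layer (t=2): V(2,0)=9.4472, V(2,1)=0.0000, V(2,2)=0.0000
  t=1,j=0: stock 39.2200 → up 43.5342 (V=0.0000), down 29.0228 (V=9.4472). Price 2.8086; hedge Δ=-0.6510, bond B=28.3416.
  t=1,j=1: stock 58.8300 → up 65.3013 (V=0.0000), down 43.5342 (V=0.0000). Price 0.0000; hedge Δ=0.0000, bond B=0.0000.
  t=0,j=0: stock 53.0000 → up 58.8300 (V=0.0000), down 39.2200 (V=2.8086). Price 0.8350; hedge Δ=-0.1432, bond B=8.4259.
Each (Δ,B) replicates both successor values, so the strategy is self-financing and V0 is arbitrage-free.

(0,0): Delta=-0.1432 Bond=8.4259
(1,0): Delta=-0.6510 Bond=28.3416
(1,1): Delta=0.0000 Bond=0.0000
V0=0.8350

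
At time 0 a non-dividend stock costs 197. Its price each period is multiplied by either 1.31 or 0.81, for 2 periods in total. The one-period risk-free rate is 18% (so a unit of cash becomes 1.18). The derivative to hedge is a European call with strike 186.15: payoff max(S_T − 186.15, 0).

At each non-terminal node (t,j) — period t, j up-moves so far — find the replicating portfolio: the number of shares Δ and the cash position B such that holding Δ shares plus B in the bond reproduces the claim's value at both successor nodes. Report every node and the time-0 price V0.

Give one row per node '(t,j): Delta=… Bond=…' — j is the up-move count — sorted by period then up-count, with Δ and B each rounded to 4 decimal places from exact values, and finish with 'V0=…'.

(0,0): Delta=0.8727 Bond=-105.8538
(1,0): Delta=0.2869 Bond=-31.4207
(1,1): Delta=1.0000 Bond=-157.7542
V0=66.0723

The replicating-portfolio and risk-neutral prices coincide; use p* = (1.18−0.81)/(1.31−0.81) = 0.7400 for the latter.
Payoff layer (t=2): V(2,0)=0.0000, V(2,1)=22.8867, V(2,2)=151.9217
Node (1,0) S=159.5700: V=(p*·22.8867+(1−p*)·0.0000)/1.18=14.3527; Δ=(22.8867−0.0000)/(209.0367−129.2517)=0.2869; B=V−Δ·S=-31.4207
Node (1,1) S=258.0700: V=(p*·151.9217+(1−p*)·22.8867)/1.18=100.3158; Δ=(151.9217−22.8867)/(338.0717−209.0367)=1.0000; B=V−Δ·S=-157.7542
Node (0,0) S=197.0000: V=(p*·100.3158+(1−p*)·14.3527)/1.18=66.0723; Δ=(100.3158−14.3527)/(258.0700−159.5700)=0.8727; B=V−Δ·S=-105.8538
Root portfolio cost Δ·197+B reproduces V0=66.0723.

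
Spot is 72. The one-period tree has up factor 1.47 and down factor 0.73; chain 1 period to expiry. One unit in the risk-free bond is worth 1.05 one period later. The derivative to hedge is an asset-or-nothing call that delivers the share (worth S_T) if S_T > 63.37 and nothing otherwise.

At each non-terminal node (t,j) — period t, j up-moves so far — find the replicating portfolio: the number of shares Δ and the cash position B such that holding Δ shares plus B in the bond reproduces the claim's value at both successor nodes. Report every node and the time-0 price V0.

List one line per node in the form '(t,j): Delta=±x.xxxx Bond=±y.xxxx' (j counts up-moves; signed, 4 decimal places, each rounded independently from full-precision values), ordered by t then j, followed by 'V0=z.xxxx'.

(0,0): Delta=1.9865 Bond=-99.4378
V0=43.5892

No-arbitrage ⇒ martingale measure with p* = (R−d)/(u−d) = 0.4324.
Terminal values V(1,·): V(1,0)=0.0000, V(1,1)=105.8400
  t=0,j=0: stock 72.0000 → up 105.8400 (V=105.8400), down 52.5600 (V=0.0000). Price 43.5892; hedge Δ=1.9865, bond B=-99.4378.
Each (Δ,B) replicates both successor values, so the strategy is self-financing and V0 is arbitrage-free.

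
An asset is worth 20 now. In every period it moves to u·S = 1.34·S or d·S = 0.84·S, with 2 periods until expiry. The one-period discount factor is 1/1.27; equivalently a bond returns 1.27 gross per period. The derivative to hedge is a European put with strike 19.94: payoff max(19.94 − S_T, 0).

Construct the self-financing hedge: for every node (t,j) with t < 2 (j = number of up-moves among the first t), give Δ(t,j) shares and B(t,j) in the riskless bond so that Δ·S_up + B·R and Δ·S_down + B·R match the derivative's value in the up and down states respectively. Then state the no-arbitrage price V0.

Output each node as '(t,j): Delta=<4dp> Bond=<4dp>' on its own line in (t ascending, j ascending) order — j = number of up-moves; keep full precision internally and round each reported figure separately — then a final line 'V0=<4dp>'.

Since d<R<u, set p* = (R−d)/(u−d) = 0.8600; price each node as the discounted p*-expectation of its children.
Payoff layer (t=2): V(2,0)=5.8280, V(2,1)=0.0000, V(2,2)=0.0000
(1,0): S=16.8000. Δ = (V_up−V_dn)/(S_up−S_dn) = (0.0000−5.8280)/(22.5120−14.1120) = -0.6938. V = [p*·0.0000 + (1−p*)·5.8280]/1.27 = 0.6425. B = V − Δ·S = 12.2985.
(1,1): S=26.8000. Δ = (V_up−V_dn)/(S_up−S_dn) = (0.0000−0.0000)/(35.9120−22.5120) = 0.0000. V = [p*·0.0000 + (1−p*)·0.0000]/1.27 = 0.0000. B = V − Δ·S = 0.0000.
(0,0): S=20.0000. Δ = (V_up−V_dn)/(S_up−S_dn) = (0.0000−0.6425)/(26.8000−16.8000) = -0.0642. V = [p*·0.0000 + (1−p*)·0.6425]/1.27 = 0.0708. B = V − Δ·S = 1.3557.
Root portfolio cost Δ·20+B reproduces V0=0.0708.

(0,0): Delta=-0.0642 Bond=1.3557
(1,0): Delta=-0.6938 Bond=12.2985
(1,1): Delta=0.0000 Bond=0.0000
V0=0.0708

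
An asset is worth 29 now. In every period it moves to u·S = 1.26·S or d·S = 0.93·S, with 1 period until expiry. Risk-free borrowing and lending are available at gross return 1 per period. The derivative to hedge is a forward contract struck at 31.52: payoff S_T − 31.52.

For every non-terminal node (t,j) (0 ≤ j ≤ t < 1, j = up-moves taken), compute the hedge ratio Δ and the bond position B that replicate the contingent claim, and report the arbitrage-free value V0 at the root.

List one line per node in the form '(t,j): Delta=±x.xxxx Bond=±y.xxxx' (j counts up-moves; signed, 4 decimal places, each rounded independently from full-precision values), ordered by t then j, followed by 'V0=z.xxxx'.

Risk-neutral probability p* = (R−d)/(u−d) = (1−0.93)/(1.26−0.93) = 0.2121.
At expiry t=1: V(1,0)=-4.5500, V(1,1)=5.0200
Node (0,0) S=29.0000: V=(p*·5.0200+(1−p*)·-4.5500)/1=-2.5200; Δ=(5.0200−-4.5500)/(36.5400−26.9700)=1.0000; B=V−Δ·S=-31.5200
The time-0 hedge costs -2.5200, which is the no-arbitrage price.

(0,0): Delta=1.0000 Bond=-31.5200
V0=-2.5200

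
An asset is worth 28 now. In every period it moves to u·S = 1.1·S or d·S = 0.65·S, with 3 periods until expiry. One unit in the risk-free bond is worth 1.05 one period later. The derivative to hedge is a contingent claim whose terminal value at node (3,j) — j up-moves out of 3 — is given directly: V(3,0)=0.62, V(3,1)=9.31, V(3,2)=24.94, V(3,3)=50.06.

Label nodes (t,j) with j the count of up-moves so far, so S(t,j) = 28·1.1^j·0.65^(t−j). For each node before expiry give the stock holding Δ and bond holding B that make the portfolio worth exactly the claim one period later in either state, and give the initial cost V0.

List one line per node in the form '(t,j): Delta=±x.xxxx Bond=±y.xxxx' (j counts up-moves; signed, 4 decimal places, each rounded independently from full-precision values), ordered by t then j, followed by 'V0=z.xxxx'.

Risk-neutral probability p* = (R−d)/(u−d) = (1.05−0.65)/(1.1−0.65) = 0.8889.
At expiry t=3: V(3,0)=0.6200, V(3,1)=9.3100, V(3,2)=24.9400, V(3,3)=50.0600
(2,0): S=11.8300. Δ = (V_up−V_dn)/(S_up−S_dn) = (9.3100−0.6200)/(13.0130−7.6895) = 1.6324. V = [p*·9.3100 + (1−p*)·0.6200]/1.05 = 7.9471. B = V − Δ·S = -11.3640.
(2,1): S=20.0200. Δ = (V_up−V_dn)/(S_up−S_dn) = (24.9400−9.3100)/(22.0220−13.0130) = 1.7349. V = [p*·24.9400 + (1−p*)·9.3100]/1.05 = 22.0984. B = V − Δ·S = -12.6349.
(2,2): S=33.8800. Δ = (V_up−V_dn)/(S_up−S_dn) = (50.0600−24.9400)/(37.2680−22.0220) = 1.6476. V = [p*·50.0600 + (1−p*)·24.9400]/1.05 = 45.0180. B = V − Δ·S = -10.8042.
(1,0): S=18.2000. Δ = (V_up−V_dn)/(S_up−S_dn) = (22.0984−7.9471)/(20.0200−11.8300) = 1.7279. V = [p*·22.0984 + (1−p*)·7.9471]/1.05 = 19.5486. B = V − Δ·S = -11.8988.
(1,1): S=30.8000. Δ = (V_up−V_dn)/(S_up−S_dn) = (45.0180−22.0984)/(33.8800−20.0200) = 1.6536. V = [p*·45.0180 + (1−p*)·22.0984]/1.05 = 40.4489. B = V − Δ·S = -10.4835.
(0,0): S=28.0000. Δ = (V_up−V_dn)/(S_up−S_dn) = (40.4489−19.5486)/(30.8000−18.2000) = 1.6588. V = [p*·40.4489 + (1−p*)·19.5486]/1.05 = 36.3111. B = V − Δ·S = -10.1340.
The time-0 hedge costs 36.3111, which is the no-arbitrage price.

(0,0): Delta=1.6588 Bond=-10.1340
(1,0): Delta=1.7279 Bond=-11.8988
(1,1): Delta=1.6536 Bond=-10.4835
(2,0): Delta=1.6324 Bond=-11.3640
(2,1): Delta=1.7349 Bond=-12.6349
(2,2): Delta=1.6476 Bond=-10.8042
V0=36.3111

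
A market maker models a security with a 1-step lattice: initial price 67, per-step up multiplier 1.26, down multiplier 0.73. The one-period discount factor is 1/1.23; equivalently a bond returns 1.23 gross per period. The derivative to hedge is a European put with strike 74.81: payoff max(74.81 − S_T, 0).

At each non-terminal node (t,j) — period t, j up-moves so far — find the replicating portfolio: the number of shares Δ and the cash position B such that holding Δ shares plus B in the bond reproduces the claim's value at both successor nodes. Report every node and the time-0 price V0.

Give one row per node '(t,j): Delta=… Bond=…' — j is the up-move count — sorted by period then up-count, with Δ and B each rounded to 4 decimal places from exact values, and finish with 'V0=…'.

No-arbitrage ⇒ martingale measure with p* = (R−d)/(u−d) = 0.9434.
Terminal values V(1,·): V(1,0)=25.9000, V(1,1)=0.0000
(0,0): S=67.0000. Δ = (V_up−V_dn)/(S_up−S_dn) = (0.0000−25.9000)/(84.4200−48.9100) = -0.7294. V = [p*·0.0000 + (1−p*)·25.9000]/1.23 = 1.1919. B = V − Δ·S = 50.0598.
Each (Δ,B) replicates both successor values, so the strategy is self-financing and V0 is arbitrage-free.

(0,0): Delta=-0.7294 Bond=50.0598
V0=1.1919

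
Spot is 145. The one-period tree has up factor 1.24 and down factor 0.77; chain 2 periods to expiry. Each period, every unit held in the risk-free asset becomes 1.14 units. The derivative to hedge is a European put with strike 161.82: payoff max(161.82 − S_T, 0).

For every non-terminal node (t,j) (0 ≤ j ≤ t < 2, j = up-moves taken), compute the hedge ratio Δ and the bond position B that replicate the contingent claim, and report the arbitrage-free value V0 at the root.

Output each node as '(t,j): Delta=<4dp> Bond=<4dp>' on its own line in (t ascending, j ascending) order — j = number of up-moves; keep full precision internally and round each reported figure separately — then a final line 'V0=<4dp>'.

(0,0): Delta=-0.3806 Bond=63.8478
(1,0): Delta=-1.0000 Bond=141.9474
(1,1): Delta=-0.2766 Bond=54.0944
V0=8.6671

Risk-neutral probability p* = (R−d)/(u−d) = (1.14−0.77)/(1.24−0.77) = 0.7872.
Terminal values V(2,·): V(2,0)=75.8495, V(2,1)=23.3740, V(2,2)=0.0000
Node (1,0) S=111.6500: V=(p*·23.3740+(1−p*)·75.8495)/1.14=30.2974; Δ=(23.3740−75.8495)/(138.4460−85.9705)=-1.0000; B=V−Δ·S=141.9474
Node (1,1) S=179.8000: V=(p*·0.0000+(1−p*)·23.3740)/1.14=4.3624; Δ=(0.0000−23.3740)/(222.9520−138.4460)=-0.2766; B=V−Δ·S=54.0944
Node (0,0) S=145.0000: V=(p*·4.3624+(1−p*)·30.2974)/1.14=8.6671; Δ=(4.3624−30.2974)/(179.8000−111.6500)=-0.3806; B=V−Δ·S=63.8478
Check: Δ(0,0)·S0 + B(0,0) = 8.6671 = V0.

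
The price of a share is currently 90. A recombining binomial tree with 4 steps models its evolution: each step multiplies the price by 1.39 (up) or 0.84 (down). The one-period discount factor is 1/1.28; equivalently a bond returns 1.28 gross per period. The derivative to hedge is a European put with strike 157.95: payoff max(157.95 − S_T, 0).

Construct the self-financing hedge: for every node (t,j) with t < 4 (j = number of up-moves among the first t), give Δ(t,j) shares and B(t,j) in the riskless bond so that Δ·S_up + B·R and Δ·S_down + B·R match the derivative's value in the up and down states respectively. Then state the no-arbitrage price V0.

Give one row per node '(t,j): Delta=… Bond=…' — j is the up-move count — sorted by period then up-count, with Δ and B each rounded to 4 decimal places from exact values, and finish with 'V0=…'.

Under the risk-neutral measure, an up-move has probability p* = (R−d)/(u−d) = 0.8000 and values discount at R = 1.28.
Payoff layer (t=4): V(4,0)=113.1416, V(4,1)=83.8027, V(4,2)=35.2539, V(4,3)=0.0000, V(4,4)=0.0000
  t=3,j=0: stock 53.3434 → up 74.1473 (V=83.8027), down 44.8084 (V=113.1416). Price 70.0551; hedge Δ=-1.0000, bond B=123.3984.
  t=3,j=1: stock 88.2706 → up 122.6961 (V=35.2539), down 74.1473 (V=83.8027). Price 35.1279; hedge Δ=-1.0000, bond B=123.3984.
  t=3,j=2: stock 146.0668 → up 203.0328 (V=0.0000), down 122.6961 (V=35.2539). Price 5.5084; hedge Δ=-0.4388, bond B=69.6065.
  t=3,j=3: stock 241.7057 → up 335.9709 (V=0.0000), down 203.0328 (V=0.0000). Price 0.0000; hedge Δ=0.0000, bond B=0.0000.
  t=2,j=0: stock 63.5040 → up 88.2706 (V=35.1279), down 53.3434 (V=70.0551). Price 32.9010; hedge Δ=-1.0000, bond B=96.4050.
  t=2,j=1: stock 105.0840 → up 146.0668 (V=5.5084), down 88.2706 (V=35.1279). Price 8.9315; hedge Δ=-0.5125, bond B=62.7850.
  t=2,j=2: stock 173.8890 → up 241.7057 (V=0.0000), down 146.0668 (V=5.5084). Price 0.8607; hedge Δ=-0.0576, bond B=10.8760.
  t=1,j=0: stock 75.6000 → up 105.0840 (V=8.9315), down 63.5040 (V=32.9010). Price 10.7230; hedge Δ=-0.5765, bond B=54.3039.
  t=1,j=1: stock 125.1000 → up 173.8890 (V=0.8607), down 105.0840 (V=8.9315). Price 1.9335; hedge Δ=-0.1173, bond B=16.6077.
  t=0,j=0: stock 90.0000 → up 125.1000 (V=1.9335), down 75.6000 (V=10.7230). Price 2.8839; hedge Δ=-0.1776, bond B=18.8648.
Self-financing check: at every node Δ·S+B equals the discounted successor values.

(0,0): Delta=-0.1776 Bond=18.8648
(1,0): Delta=-0.5765 Bond=54.3039
(1,1): Delta=-0.1173 Bond=16.6077
(2,0): Delta=-1.0000 Bond=96.4050
(2,1): Delta=-0.5125 Bond=62.7850
(2,2): Delta=-0.0576 Bond=10.8760
(3,0): Delta=-1.0000 Bond=123.3984
(3,1): Delta=-1.0000 Bond=123.3984
(3,2): Delta=-0.4388 Bond=69.6065
(3,3): Delta=0.0000 Bond=0.0000
V0=2.8839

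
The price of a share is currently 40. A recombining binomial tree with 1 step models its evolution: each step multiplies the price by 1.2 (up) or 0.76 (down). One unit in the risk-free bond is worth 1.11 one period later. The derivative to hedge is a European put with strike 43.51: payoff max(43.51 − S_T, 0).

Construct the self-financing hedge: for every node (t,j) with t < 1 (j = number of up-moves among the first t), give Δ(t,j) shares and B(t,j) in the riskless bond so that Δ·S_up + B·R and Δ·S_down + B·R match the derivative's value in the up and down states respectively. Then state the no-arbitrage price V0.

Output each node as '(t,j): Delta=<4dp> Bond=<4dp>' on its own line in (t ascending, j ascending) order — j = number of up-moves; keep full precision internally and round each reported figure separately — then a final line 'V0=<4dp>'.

(0,0): Delta=-0.7449 Bond=32.2113
V0=2.4158

The replicating-portfolio and risk-neutral prices coincide; use p* = (1.11−0.76)/(1.2−0.76) = 0.7955 for the latter.
Payoff layer (t=1): V(1,0)=13.1100, V(1,1)=0.0000
(0,0): S=40.0000. Δ = (V_up−V_dn)/(S_up−S_dn) = (0.0000−13.1100)/(48.0000−30.4000) = -0.7449. V = [p*·0.0000 + (1−p*)·13.1100]/1.11 = 2.4158. B = V − Δ·S = 32.2113.
Self-financing check: at every node Δ·S+B equals the discounted successor values.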